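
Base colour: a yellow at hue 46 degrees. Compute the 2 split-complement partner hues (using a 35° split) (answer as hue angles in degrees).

Split-complementary hues sit 35° either side of the complement.
Complement of 46 degrees: 46 + 180 = 226°
226 − 35 = 191°
226 + 35 = 261°

191° and 261°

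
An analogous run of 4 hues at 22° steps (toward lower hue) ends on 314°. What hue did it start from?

20°

3 steps of 22° (toward lower hue) give a net shift of −66°.
Start = end − shift: 314 + 66 = 380 → 380 − 360 = 20°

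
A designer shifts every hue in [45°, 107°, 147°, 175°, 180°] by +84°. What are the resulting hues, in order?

129°, 191°, 231°, 259°, 264°

45 + 84 = 129°
107 + 84 = 191°
147 + 84 = 231°
175 + 84 = 259°
180 + 84 = 264°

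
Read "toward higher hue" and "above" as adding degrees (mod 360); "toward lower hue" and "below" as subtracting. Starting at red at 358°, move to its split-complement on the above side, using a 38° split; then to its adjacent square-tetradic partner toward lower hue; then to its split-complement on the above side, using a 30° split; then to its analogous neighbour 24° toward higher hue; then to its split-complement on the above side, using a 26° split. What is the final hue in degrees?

206°

358 + 218 = 576 → 576 − 360 = 216°   (split-comp 38° ↑)
216 − 90 = 126°   (square ↓)
126 + 210 = 336°   (split-comp 30° ↑)
336 + 24 = 360 → 360 − 360 = 0°   (analog 24° ↑)
0 + 206 = 206°   (split-comp 26° ↑)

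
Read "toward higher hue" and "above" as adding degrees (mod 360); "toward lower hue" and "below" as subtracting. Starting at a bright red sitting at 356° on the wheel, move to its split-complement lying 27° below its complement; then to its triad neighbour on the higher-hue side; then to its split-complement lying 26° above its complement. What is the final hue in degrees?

+153° (split-comp 27° ↓): 356 + 153 = 509 → 509 − 360 = 149°
+120° (triadic ↑): 149 + 120 = 269°
+206° (split-comp 26° ↑): 269 + 206 = 475 → 475 − 360 = 115°

115°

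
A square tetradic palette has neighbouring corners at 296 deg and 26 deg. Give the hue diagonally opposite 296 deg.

116°

A square tetradic scheme places four hues 90° apart; opposite corners are 180° apart.
296 + 180 = 476 → 476 − 360 = 116°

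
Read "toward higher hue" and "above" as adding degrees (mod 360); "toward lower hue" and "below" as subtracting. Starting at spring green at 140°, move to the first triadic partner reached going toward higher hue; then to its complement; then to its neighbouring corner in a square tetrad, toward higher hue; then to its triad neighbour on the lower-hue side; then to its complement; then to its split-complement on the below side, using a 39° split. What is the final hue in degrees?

triadic ↑ +120°: 140 + 120 = 260°
complement +180°: 260 + 180 = 440 → 440 − 360 = 80°
square ↑ +90°: 80 + 90 = 170°
triadic ↓ −120°: 170 − 120 = 50°
complement +180°: 50 + 180 = 230°
split-comp 39° ↓ +141°: 230 + 141 = 371 → 371 − 360 = 11°

11°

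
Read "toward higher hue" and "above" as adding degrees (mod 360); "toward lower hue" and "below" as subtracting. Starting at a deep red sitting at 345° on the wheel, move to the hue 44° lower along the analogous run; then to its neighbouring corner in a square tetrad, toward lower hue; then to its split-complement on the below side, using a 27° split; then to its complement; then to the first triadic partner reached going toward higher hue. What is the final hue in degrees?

304°

345 − 44 = 301°   (analog 44° ↓)
301 − 90 = 211°   (square ↓)
211 + 153 = 364 → 364 − 360 = 4°   (split-comp 27° ↓)
4 + 180 = 184°   (complement)
184 + 120 = 304°   (triadic ↑)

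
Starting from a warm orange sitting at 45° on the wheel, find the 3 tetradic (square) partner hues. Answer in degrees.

A square tetradic scheme places four hues every 90°.
45 + 90 = 135°
45 + 180 = 225°
45 + 270 = 315°

135°, 225° and 315°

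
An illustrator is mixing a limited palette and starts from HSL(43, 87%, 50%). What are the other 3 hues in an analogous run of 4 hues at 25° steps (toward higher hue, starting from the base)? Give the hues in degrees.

Analogous hues sit every 25° along the wheel.
43 + 25 = 68°
43 + 50 = 93°
43 + 75 = 118°

68°, 93° and 118°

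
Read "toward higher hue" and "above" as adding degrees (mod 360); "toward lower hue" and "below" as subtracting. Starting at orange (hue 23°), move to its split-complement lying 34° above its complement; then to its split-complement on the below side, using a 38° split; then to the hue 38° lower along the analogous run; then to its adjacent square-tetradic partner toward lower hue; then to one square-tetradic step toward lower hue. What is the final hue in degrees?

split-comp 34° ↑ +214°: 23 + 214 = 237°
split-comp 38° ↓ +142°: 237 + 142 = 379 → 379 − 360 = 19°
analog 38° ↓ −38°: 19 − 38 = -19 → -19 + 360 = 341°
square ↓ −90°: 341 − 90 = 251°
square ↓ −90°: 251 − 90 = 161°

161°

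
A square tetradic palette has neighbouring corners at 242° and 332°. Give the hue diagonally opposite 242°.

62°

A square tetradic scheme places four hues 90° apart; opposite corners are 180° apart.
242 + 180 = 422 → 422 − 360 = 62°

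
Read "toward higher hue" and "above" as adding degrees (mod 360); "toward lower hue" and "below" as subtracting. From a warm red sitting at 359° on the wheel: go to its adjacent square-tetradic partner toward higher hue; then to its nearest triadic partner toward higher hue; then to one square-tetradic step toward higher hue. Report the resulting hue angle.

299°

square ↑ +90°: 359 + 90 = 449 → 449 − 360 = 89°
triadic ↑ +120°: 89 + 120 = 209°
square ↑ +90°: 209 + 90 = 299°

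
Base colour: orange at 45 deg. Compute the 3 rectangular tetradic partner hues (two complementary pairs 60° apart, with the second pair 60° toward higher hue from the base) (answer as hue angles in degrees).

105°, 225° and 285°

A rectangular tetradic uses two complementary pairs 60° apart: offsets 0°, 60°, 180°, 240°.
45 + 60 = 105°
45 + 180 = 225°
45 + 240 = 285°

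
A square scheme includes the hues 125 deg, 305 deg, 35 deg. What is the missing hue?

215°

A square tetradic scheme places four hues every 90°.
The full set through 35° is {35°, 125°, 215°, 305°}.
Given {35°, 125°, 305°}, the missing hue is 215°.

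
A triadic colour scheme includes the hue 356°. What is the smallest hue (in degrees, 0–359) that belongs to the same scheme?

A triad places three hues 120° apart.
The full set through 356° is {116°, 236°, 356°}.

116°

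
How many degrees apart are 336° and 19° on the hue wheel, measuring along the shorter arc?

43°

|336 − 19| = 317.
The shorter arc is 360 − 317 = 43°.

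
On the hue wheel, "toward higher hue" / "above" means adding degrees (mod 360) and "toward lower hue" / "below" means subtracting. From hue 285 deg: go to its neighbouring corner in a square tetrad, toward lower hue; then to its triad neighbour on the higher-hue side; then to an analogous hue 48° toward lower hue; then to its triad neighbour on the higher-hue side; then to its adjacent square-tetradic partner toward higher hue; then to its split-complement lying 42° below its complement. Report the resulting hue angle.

255°

square ↓ −90°: 285 − 90 = 195°
triadic ↑ +120°: 195 + 120 = 315°
analog 48° ↓ −48°: 315 − 48 = 267°
triadic ↑ +120°: 267 + 120 = 387 → 387 − 360 = 27°
square ↑ +90°: 27 + 90 = 117°
split-comp 42° ↓ +138°: 117 + 138 = 255°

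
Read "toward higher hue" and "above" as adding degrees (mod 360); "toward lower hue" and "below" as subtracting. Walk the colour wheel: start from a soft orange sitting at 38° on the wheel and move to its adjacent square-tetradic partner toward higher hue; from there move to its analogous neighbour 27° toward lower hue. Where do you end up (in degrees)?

square ↑ +90°: 38 + 90 = 128°
analog 27° ↓ −27°: 128 − 27 = 101°

101°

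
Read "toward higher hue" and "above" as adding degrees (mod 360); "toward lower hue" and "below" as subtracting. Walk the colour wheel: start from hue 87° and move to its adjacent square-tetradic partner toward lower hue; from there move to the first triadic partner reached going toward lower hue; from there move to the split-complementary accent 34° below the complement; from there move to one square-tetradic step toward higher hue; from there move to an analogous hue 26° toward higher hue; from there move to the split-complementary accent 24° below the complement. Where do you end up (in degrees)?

295°

−90° (square ↓): 87 − 90 = -3 → -3 + 360 = 357°
−120° (triadic ↓): 357 − 120 = 237°
+146° (split-comp 34° ↓): 237 + 146 = 383 → 383 − 360 = 23°
+90° (square ↑): 23 + 90 = 113°
+26° (analog 26° ↑): 113 + 26 = 139°
+156° (split-comp 24° ↓): 139 + 156 = 295°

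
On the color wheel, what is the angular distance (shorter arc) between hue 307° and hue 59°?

|307 − 59| = 248.
The shorter arc is 360 − 248 = 112°.

112°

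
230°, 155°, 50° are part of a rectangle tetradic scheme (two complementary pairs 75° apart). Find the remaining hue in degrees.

335°

A rectangular tetradic uses two complementary pairs 75° apart: offsets 0°, 75°, 180°, 255°.
Among {50°, 155°, 230°}, 50° and 230° are a 180° pair.
The remaining hue 155° needs its own complement: 155 + 180 = 335°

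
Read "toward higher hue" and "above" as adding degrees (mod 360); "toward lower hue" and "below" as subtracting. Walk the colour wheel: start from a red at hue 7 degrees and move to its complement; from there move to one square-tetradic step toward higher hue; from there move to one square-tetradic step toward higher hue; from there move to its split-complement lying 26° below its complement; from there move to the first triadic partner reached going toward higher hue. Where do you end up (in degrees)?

281°

complement +180°: 7 + 180 = 187°
square ↑ +90°: 187 + 90 = 277°
square ↑ +90°: 277 + 90 = 367 → 367 − 360 = 7°
split-comp 26° ↓ +154°: 7 + 154 = 161°
triadic ↑ +120°: 161 + 120 = 281°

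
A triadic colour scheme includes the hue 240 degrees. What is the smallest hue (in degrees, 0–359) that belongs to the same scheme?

A triad places three hues 120° apart.
The full set through 240° is {0°, 120°, 240°}.

0°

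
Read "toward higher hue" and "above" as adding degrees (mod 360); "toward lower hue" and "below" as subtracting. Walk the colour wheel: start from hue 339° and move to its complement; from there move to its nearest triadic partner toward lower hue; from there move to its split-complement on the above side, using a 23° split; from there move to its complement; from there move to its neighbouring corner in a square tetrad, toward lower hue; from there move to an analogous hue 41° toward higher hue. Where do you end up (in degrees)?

339 + 180 = 519 → 519 − 360 = 159°   (complement)
159 − 120 = 39°   (triadic ↓)
39 + 203 = 242°   (split-comp 23° ↑)
242 + 180 = 422 → 422 − 360 = 62°   (complement)
62 − 90 = -28 → -28 + 360 = 332°   (square ↓)
332 + 41 = 373 → 373 − 360 = 13°   (analog 41° ↑)

13°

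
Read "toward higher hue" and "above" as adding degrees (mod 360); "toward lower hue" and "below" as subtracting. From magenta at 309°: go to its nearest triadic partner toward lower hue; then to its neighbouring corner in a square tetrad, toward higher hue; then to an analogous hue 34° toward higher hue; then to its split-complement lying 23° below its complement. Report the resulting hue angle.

110°

−120° (triadic ↓): 309 − 120 = 189°
+90° (square ↑): 189 + 90 = 279°
+34° (analog 34° ↑): 279 + 34 = 313°
+157° (split-comp 23° ↓): 313 + 157 = 470 → 470 − 360 = 110°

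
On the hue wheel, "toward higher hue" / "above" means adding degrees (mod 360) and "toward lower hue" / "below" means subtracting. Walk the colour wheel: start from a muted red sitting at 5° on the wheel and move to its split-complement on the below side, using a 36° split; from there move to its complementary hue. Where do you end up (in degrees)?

329°

split-comp 36° ↓ +144°: 5 + 144 = 149°
complement +180°: 149 + 180 = 329°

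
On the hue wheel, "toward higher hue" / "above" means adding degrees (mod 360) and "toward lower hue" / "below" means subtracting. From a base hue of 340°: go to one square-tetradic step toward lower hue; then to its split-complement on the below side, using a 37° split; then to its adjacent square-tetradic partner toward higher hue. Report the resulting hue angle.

square ↓ −90°: 340 − 90 = 250°
split-comp 37° ↓ +143°: 250 + 143 = 393 → 393 − 360 = 33°
square ↑ +90°: 33 + 90 = 123°

123°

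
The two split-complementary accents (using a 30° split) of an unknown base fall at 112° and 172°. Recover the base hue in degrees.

The accents sit 30° either side of the complement, so the complement is their short-arc midpoint on the wheel.
Short-arc midpoint of 112° and 172°: 142°.
Base is 180° from the complement: 142 − 180 = -38 → -38 + 360 = 322°

322°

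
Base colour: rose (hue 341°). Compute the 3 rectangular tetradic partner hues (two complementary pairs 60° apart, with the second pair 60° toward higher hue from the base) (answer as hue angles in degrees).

41°, 161°, 221°

A rectangular tetradic uses two complementary pairs 60° apart: offsets 0°, 60°, 180°, 240°.
341 + 60 = 401 → 401 − 360 = 41°
341 + 180 = 521 → 521 − 360 = 161°
341 + 240 = 581 → 581 − 360 = 221°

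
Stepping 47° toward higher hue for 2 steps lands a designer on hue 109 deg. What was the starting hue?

15°

2 steps of 47° (toward higher hue) give a net shift of +94°.
Start = end − shift: 109 − 94 = 15°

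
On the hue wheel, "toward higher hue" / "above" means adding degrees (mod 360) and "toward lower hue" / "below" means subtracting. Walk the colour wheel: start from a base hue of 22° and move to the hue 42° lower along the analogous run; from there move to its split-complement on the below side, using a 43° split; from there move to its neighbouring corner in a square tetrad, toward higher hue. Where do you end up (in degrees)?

analog 42° ↓ −42°: 22 − 42 = -20 → -20 + 360 = 340°
split-comp 43° ↓ +137°: 340 + 137 = 477 → 477 − 360 = 117°
square ↑ +90°: 117 + 90 = 207°

207°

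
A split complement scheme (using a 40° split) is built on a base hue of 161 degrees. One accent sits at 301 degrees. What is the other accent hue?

Split-complementary hues sit 40° either side of the complement.
Complement of the base 161°: 161 + 180 = 341°
The given accent 301° is 40° one side of 341°; the other accent sits 40° the other side: 341 + 40 = 381 → 381 − 360 = 21°

21°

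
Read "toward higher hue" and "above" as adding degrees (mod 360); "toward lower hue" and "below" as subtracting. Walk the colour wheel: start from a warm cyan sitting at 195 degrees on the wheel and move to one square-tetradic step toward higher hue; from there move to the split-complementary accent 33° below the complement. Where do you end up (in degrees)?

72°

square ↑ +90°: 195 + 90 = 285°
split-comp 33° ↓ +147°: 285 + 147 = 432 → 432 − 360 = 72°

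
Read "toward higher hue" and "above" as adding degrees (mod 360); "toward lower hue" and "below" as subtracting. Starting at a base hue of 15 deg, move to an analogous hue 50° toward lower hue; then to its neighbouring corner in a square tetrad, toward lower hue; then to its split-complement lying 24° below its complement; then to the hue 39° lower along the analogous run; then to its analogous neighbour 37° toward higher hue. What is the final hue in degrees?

29°

−50° (analog 50° ↓): 15 − 50 = -35 → -35 + 360 = 325°
−90° (square ↓): 325 − 90 = 235°
+156° (split-comp 24° ↓): 235 + 156 = 391 → 391 − 360 = 31°
−39° (analog 39° ↓): 31 − 39 = -8 → -8 + 360 = 352°
+37° (analog 37° ↑): 352 + 37 = 389 → 389 − 360 = 29°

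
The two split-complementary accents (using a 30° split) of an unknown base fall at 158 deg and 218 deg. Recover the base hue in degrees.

8°

The accents sit 30° either side of the complement, so the complement is their short-arc midpoint on the wheel.
Short-arc midpoint of 158° and 218°: 188°.
Base is 180° from the complement: 188 − 180 = 8°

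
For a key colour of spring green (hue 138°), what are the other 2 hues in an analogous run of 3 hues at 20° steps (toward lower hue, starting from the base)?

118° and 98°

138 − 20 = 118°
138 − 40 = 98°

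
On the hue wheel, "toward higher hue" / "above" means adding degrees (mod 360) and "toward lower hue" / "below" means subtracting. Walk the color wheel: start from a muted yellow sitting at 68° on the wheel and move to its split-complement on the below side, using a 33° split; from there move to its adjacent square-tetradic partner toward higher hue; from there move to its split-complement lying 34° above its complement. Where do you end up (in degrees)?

159°

68 + 147 = 215°   (split-comp 33° ↓)
215 + 90 = 305°   (square ↑)
305 + 214 = 519 → 519 − 360 = 159°   (split-comp 34° ↑)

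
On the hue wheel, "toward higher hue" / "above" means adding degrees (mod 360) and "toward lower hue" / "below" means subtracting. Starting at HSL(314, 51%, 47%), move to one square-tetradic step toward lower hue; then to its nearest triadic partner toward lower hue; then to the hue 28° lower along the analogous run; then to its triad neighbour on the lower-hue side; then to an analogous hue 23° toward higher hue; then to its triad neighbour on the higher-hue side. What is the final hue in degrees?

square ↓ −90°: 314 − 90 = 224°
triadic ↓ −120°: 224 − 120 = 104°
analog 28° ↓ −28°: 104 − 28 = 76°
triadic ↓ −120°: 76 − 120 = -44 → -44 + 360 = 316°
analog 23° ↑ +23°: 316 + 23 = 339°
triadic ↑ +120°: 339 + 120 = 459 → 459 − 360 = 99°

99°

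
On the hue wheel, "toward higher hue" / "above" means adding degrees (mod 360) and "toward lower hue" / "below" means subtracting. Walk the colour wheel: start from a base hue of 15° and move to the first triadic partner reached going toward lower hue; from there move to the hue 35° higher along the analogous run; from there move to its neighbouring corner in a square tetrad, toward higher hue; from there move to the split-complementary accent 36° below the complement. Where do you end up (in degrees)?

−120° (triadic ↓): 15 − 120 = -105 → -105 + 360 = 255°
+35° (analog 35° ↑): 255 + 35 = 290°
+90° (square ↑): 290 + 90 = 380 → 380 − 360 = 20°
+144° (split-comp 36° ↓): 20 + 144 = 164°

164°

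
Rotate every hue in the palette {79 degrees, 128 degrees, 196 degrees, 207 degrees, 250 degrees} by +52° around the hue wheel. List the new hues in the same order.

79 + 52 = 131°
128 + 52 = 180°
196 + 52 = 248°
207 + 52 = 259°
250 + 52 = 302°

131°, 180°, 248°, 259°, 302°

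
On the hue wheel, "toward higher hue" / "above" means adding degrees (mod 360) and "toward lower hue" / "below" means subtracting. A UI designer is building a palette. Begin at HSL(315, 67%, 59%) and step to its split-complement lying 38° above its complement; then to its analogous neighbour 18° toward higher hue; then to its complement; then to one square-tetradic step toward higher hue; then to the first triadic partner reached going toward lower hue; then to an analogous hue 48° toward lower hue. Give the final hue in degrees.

split-comp 38° ↑ +218°: 315 + 218 = 533 → 533 − 360 = 173°
analog 18° ↑ +18°: 173 + 18 = 191°
complement +180°: 191 + 180 = 371 → 371 − 360 = 11°
square ↑ +90°: 11 + 90 = 101°
triadic ↓ −120°: 101 − 120 = -19 → -19 + 360 = 341°
analog 48° ↓ −48°: 341 − 48 = 293°

293°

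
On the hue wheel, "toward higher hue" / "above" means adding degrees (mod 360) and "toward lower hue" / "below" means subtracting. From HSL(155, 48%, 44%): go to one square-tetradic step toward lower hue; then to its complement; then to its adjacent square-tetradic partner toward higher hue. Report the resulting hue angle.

155 − 90 = 65°   (square ↓)
65 + 180 = 245°   (complement)
245 + 90 = 335°   (square ↑)

335°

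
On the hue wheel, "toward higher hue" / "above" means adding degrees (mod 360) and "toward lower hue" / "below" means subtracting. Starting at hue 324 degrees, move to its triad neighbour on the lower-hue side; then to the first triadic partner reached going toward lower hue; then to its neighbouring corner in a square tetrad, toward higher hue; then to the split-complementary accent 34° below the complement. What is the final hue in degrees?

324 − 120 = 204°   (triadic ↓)
204 − 120 = 84°   (triadic ↓)
84 + 90 = 174°   (square ↑)
174 + 146 = 320°   (split-comp 34° ↓)

320°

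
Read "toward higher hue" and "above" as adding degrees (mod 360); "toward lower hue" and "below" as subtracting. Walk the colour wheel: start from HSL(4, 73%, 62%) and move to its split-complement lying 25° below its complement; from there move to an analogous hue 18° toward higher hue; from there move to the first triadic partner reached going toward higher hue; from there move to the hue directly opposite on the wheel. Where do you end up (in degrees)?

4 + 155 = 159°   (split-comp 25° ↓)
159 + 18 = 177°   (analog 18° ↑)
177 + 120 = 297°   (triadic ↑)
297 + 180 = 477 → 477 − 360 = 117°   (complement)

117°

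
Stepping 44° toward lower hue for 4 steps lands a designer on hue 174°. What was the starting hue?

4 steps of 44° (toward lower hue) give a net shift of −176°.
Start = end − shift: 174 + 176 = 350°

350°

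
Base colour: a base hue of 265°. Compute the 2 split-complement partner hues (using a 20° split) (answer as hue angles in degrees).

65° and 105°

Split-complementary hues sit 20° either side of the complement.
Complement of 265°: 265 + 180 = 445 → 445 − 360 = 85°
85 − 20 = 65°
85 + 20 = 105°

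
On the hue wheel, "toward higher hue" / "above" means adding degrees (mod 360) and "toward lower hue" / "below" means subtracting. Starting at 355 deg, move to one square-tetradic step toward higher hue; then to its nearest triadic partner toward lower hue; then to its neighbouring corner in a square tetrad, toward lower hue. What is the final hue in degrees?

355 + 90 = 445 → 445 − 360 = 85°   (square ↑)
85 − 120 = -35 → -35 + 360 = 325°   (triadic ↓)
325 − 90 = 235°   (square ↓)

235°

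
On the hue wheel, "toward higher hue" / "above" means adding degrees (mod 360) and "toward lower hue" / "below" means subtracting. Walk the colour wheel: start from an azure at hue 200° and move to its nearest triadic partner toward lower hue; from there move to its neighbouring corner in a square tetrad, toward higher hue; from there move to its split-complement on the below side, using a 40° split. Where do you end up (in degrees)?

310°

−120° (triadic ↓): 200 − 120 = 80°
+90° (square ↑): 80 + 90 = 170°
+140° (split-comp 40° ↓): 170 + 140 = 310°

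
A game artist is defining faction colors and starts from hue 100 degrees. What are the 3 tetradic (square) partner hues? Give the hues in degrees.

190°, 280°, 10°

A square tetradic scheme places four hues every 90°.
100 + 90 = 190°
100 + 180 = 280°
100 + 270 = 370 → 370 − 360 = 10°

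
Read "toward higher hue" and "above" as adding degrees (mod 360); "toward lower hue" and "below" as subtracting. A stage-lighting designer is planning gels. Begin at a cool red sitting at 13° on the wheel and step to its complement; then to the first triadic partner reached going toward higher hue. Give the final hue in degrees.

313°

+180° (complement): 13 + 180 = 193°
+120° (triadic ↑): 193 + 120 = 313°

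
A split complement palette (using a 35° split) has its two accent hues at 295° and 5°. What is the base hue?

The accents sit 35° either side of the complement, so the complement is their short-arc midpoint on the wheel.
Short-arc midpoint of 295° and 5°: 330°.
Base is 180° from the complement: 330 − 180 = 150°

150°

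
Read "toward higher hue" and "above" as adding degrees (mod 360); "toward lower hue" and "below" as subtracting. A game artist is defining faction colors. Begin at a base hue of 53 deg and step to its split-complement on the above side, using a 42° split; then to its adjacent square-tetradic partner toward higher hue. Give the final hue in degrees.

5°

+222° (split-comp 42° ↑): 53 + 222 = 275°
+90° (square ↑): 275 + 90 = 365 → 365 − 360 = 5°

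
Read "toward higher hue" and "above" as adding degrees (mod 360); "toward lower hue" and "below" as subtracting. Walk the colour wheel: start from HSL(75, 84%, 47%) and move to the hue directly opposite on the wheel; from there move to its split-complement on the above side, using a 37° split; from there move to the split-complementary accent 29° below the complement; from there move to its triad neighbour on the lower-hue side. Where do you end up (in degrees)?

complement +180°: 75 + 180 = 255°
split-comp 37° ↑ +217°: 255 + 217 = 472 → 472 − 360 = 112°
split-comp 29° ↓ +151°: 112 + 151 = 263°
triadic ↓ −120°: 263 − 120 = 143°

143°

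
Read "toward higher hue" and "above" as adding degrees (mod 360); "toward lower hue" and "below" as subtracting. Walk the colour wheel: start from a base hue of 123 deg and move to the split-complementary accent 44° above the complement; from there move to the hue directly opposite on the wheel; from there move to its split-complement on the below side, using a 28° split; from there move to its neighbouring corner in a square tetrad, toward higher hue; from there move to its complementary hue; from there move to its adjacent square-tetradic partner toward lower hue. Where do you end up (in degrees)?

123 + 224 = 347°   (split-comp 44° ↑)
347 + 180 = 527 → 527 − 360 = 167°   (complement)
167 + 152 = 319°   (split-comp 28° ↓)
319 + 90 = 409 → 409 − 360 = 49°   (square ↑)
49 + 180 = 229°   (complement)
229 − 90 = 139°   (square ↓)

139°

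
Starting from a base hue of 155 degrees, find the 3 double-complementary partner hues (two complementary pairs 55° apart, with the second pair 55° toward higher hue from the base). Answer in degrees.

210°, 335° and 30°

155 + 55 = 210°
155 + 180 = 335°
155 + 235 = 390 → 390 − 360 = 30°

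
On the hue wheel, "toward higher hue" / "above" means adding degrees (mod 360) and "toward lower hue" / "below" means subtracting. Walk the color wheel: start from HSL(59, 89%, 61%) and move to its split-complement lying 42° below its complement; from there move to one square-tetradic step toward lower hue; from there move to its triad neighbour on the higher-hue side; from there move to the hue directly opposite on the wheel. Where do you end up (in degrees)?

+138° (split-comp 42° ↓): 59 + 138 = 197°
−90° (square ↓): 197 − 90 = 107°
+120° (triadic ↑): 107 + 120 = 227°
+180° (complement): 227 + 180 = 407 → 407 − 360 = 47°

47°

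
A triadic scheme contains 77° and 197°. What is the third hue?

A triad spaces three hues 120° apart.
The full set is {77°, 197°, 317°}.

317°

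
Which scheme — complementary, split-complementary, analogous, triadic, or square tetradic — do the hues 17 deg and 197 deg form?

Sort the hues: 17°, 197°.
Successive gaps around the wheel: 180°, 180°.
Two hues 180° apart are complementary.

complementary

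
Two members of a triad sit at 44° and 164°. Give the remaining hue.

A triad spaces three hues 120° apart.
The full set is {44°, 164°, 284°}.

284°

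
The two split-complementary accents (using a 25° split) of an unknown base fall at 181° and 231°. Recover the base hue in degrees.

The accents sit 25° either side of the complement, so the complement is their short-arc midpoint on the wheel.
Short-arc midpoint of 181° and 231°: 206°.
Base is 180° from the complement: 206 − 180 = 26°

26°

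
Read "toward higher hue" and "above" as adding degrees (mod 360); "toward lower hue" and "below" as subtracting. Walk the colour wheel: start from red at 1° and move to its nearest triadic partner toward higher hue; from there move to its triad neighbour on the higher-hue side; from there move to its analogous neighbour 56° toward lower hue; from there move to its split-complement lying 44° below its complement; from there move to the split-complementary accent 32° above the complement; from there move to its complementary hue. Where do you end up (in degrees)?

triadic ↑ +120°: 1 + 120 = 121°
triadic ↑ +120°: 121 + 120 = 241°
analog 56° ↓ −56°: 241 − 56 = 185°
split-comp 44° ↓ +136°: 185 + 136 = 321°
split-comp 32° ↑ +212°: 321 + 212 = 533 → 533 − 360 = 173°
complement +180°: 173 + 180 = 353°

353°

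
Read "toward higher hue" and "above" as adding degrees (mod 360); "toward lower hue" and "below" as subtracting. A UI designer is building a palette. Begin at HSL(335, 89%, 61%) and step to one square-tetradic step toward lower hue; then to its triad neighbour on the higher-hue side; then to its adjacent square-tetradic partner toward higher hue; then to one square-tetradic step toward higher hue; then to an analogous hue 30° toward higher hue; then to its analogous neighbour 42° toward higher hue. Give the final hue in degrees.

257°

square ↓ −90°: 335 − 90 = 245°
triadic ↑ +120°: 245 + 120 = 365 → 365 − 360 = 5°
square ↑ +90°: 5 + 90 = 95°
square ↑ +90°: 95 + 90 = 185°
analog 30° ↑ +30°: 185 + 30 = 215°
analog 42° ↑ +42°: 215 + 42 = 257°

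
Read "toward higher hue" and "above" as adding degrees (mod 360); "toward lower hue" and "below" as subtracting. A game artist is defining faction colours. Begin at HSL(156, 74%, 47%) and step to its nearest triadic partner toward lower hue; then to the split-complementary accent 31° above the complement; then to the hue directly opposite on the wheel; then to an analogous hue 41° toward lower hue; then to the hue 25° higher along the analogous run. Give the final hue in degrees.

156 − 120 = 36°   (triadic ↓)
36 + 211 = 247°   (split-comp 31° ↑)
247 + 180 = 427 → 427 − 360 = 67°   (complement)
67 − 41 = 26°   (analog 41° ↓)
26 + 25 = 51°   (analog 25° ↑)

51°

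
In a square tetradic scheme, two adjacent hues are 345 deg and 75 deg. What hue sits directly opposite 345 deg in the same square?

165°

A square tetradic scheme places four hues 90° apart; opposite corners are 180° apart.
345 + 180 = 525 → 525 − 360 = 165°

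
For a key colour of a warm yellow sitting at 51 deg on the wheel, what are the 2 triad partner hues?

A triad places three hues 120° apart.
51 + 120 = 171°
51 + 240 = 291°

171° and 291°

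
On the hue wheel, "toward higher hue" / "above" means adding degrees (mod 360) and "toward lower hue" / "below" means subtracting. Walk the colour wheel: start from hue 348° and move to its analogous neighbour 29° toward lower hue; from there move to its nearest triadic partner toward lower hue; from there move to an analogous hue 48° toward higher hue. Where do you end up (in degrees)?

247°

348 − 29 = 319°   (analog 29° ↓)
319 − 120 = 199°   (triadic ↓)
199 + 48 = 247°   (analog 48° ↑)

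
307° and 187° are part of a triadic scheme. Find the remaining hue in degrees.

67°

A triad places three hues 120° apart.
The full set through 187° is {67°, 187°, 307°}.
Given {187°, 307°}, the missing hue is 67°.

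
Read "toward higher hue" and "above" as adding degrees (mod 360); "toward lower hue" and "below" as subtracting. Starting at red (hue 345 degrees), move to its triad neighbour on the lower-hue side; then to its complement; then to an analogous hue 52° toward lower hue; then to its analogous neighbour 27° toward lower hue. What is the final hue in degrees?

−120° (triadic ↓): 345 − 120 = 225°
+180° (complement): 225 + 180 = 405 → 405 − 360 = 45°
−52° (analog 52° ↓): 45 − 52 = -7 → -7 + 360 = 353°
−27° (analog 27° ↓): 353 − 27 = 326°

326°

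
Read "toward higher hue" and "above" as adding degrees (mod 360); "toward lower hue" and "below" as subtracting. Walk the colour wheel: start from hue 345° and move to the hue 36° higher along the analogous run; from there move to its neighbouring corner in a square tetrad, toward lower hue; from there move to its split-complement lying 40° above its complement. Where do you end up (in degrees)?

151°

345 + 36 = 381 → 381 − 360 = 21°   (analog 36° ↑)
21 − 90 = -69 → -69 + 360 = 291°   (square ↓)
291 + 220 = 511 → 511 − 360 = 151°   (split-comp 40° ↑)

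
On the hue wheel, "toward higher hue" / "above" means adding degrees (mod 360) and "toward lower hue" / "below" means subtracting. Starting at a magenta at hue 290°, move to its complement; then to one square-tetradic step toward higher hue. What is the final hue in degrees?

+180° (complement): 290 + 180 = 470 → 470 − 360 = 110°
+90° (square ↑): 110 + 90 = 200°

200°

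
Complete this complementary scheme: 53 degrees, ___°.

233°

The complement sits 180° across the wheel.
The full set through 53° is {53°, 233°}.
Given {53°}, the missing hue is 233°.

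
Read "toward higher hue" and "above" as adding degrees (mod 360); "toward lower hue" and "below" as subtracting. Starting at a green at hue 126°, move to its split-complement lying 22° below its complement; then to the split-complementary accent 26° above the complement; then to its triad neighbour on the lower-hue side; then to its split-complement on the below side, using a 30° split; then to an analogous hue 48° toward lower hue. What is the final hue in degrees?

+158° (split-comp 22° ↓): 126 + 158 = 284°
+206° (split-comp 26° ↑): 284 + 206 = 490 → 490 − 360 = 130°
−120° (triadic ↓): 130 − 120 = 10°
+150° (split-comp 30° ↓): 10 + 150 = 160°
−48° (analog 48° ↓): 160 − 48 = 112°

112°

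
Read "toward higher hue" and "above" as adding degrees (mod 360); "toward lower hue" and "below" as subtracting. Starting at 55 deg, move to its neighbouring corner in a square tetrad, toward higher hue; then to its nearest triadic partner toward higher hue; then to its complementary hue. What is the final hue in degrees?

55 + 90 = 145°   (square ↑)
145 + 120 = 265°   (triadic ↑)
265 + 180 = 445 → 445 − 360 = 85°   (complement)

85°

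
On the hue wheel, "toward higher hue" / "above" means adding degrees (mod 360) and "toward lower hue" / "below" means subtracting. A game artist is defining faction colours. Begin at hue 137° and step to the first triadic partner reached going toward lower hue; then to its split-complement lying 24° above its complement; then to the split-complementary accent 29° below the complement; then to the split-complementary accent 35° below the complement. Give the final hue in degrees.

157°

137 − 120 = 17°   (triadic ↓)
17 + 204 = 221°   (split-comp 24° ↑)
221 + 151 = 372 → 372 − 360 = 12°   (split-comp 29° ↓)
12 + 145 = 157°   (split-comp 35° ↓)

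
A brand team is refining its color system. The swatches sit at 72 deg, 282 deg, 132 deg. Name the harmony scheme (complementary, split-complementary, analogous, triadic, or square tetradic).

Sort the hues: 72°, 132°, 282°.
Successive gaps around the wheel: 60°, 150°, 150°.
Two 150° gaps and one 60° gap — a base hue opposite a pair of accents 30° either side of its complement — is the split-complementary pattern.

split-complementary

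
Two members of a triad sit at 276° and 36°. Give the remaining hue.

A triad spaces three hues 120° apart.
The full set is {36°, 156°, 276°}.

156°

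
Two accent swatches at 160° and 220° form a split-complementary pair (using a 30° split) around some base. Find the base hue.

The accents sit 30° either side of the complement, so the complement is their short-arc midpoint on the wheel.
Short-arc midpoint of 160° and 220°: 190°.
Base is 180° from the complement: 190 − 180 = 10°

10°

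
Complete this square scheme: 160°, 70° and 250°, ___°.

340°

A square tetradic scheme places four hues every 90°.
The full set through 70° is {70°, 160°, 250°, 340°}.
Given {70°, 160°, 250°}, the missing hue is 340°.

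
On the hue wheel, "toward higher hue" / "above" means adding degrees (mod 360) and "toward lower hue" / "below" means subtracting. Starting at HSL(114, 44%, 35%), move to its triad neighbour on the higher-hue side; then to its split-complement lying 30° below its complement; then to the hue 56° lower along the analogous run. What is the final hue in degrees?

328°

114 + 120 = 234°   (triadic ↑)
234 + 150 = 384 → 384 − 360 = 24°   (split-comp 30° ↓)
24 − 56 = -32 → -32 + 360 = 328°   (analog 56° ↓)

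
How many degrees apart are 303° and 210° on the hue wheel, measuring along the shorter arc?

|303 − 210| = 93.
93 ≤ 180, so the shorter arc is 93°.

93°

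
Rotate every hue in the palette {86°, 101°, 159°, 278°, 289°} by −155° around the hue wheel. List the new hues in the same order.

86 − 155 = -69 → -69 + 360 = 291°
101 − 155 = -54 → -54 + 360 = 306°
159 − 155 = 4°
278 − 155 = 123°
289 − 155 = 134°

291°, 306°, 4°, 123°, 134°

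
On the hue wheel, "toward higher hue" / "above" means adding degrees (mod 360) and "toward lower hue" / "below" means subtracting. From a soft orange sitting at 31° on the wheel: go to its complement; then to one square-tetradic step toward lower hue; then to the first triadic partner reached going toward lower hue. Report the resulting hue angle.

1°

complement +180°: 31 + 180 = 211°
square ↓ −90°: 211 − 90 = 121°
triadic ↓ −120°: 121 − 120 = 1°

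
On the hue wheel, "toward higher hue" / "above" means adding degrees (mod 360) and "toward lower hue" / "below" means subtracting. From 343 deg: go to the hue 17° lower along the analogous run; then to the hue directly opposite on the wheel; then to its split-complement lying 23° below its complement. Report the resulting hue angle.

343 − 17 = 326°   (analog 17° ↓)
326 + 180 = 506 → 506 − 360 = 146°   (complement)
146 + 157 = 303°   (split-comp 23° ↓)

303°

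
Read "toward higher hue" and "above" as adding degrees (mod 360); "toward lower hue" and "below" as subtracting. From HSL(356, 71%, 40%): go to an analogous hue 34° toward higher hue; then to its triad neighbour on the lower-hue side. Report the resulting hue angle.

270°

analog 34° ↑ +34°: 356 + 34 = 390 → 390 − 360 = 30°
triadic ↓ −120°: 30 − 120 = -90 → -90 + 360 = 270°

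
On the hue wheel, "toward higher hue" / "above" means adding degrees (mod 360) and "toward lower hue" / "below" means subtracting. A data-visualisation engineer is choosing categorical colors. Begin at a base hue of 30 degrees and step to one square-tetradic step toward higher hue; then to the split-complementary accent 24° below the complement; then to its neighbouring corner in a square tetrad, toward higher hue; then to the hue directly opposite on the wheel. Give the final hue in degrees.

square ↑ +90°: 30 + 90 = 120°
split-comp 24° ↓ +156°: 120 + 156 = 276°
square ↑ +90°: 276 + 90 = 366 → 366 − 360 = 6°
complement +180°: 6 + 180 = 186°

186°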